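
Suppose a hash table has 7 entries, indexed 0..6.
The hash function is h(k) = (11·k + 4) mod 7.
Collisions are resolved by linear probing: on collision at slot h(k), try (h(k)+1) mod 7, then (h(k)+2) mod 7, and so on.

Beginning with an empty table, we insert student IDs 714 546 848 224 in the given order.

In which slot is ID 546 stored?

5

714: h=4 -> slot 4
546: h=4, probe 4,5 -> slot 5
848: h=1 -> slot 1
224: h=4, probe 4,5,6 -> slot 6
Table: [—, 848, —, —, 714, 546, 224]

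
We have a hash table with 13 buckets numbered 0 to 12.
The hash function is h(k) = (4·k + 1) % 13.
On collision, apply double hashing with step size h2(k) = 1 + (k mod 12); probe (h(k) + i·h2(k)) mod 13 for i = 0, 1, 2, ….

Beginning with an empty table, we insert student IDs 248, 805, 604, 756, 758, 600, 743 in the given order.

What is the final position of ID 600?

248: h=5 => slot 5
805: h=10 => slot 10
604: h=12 => slot 12
756: h=9 => slot 9
758: h=4 => slot 4
600: h=9, h2=1, probe 9,10,11 => slot 11
743: h=9, h2=12, probe 9,8 => slot 8
Table: [., ., ., ., 758, 248, ., ., 743, 756, 805, 600, 604]

11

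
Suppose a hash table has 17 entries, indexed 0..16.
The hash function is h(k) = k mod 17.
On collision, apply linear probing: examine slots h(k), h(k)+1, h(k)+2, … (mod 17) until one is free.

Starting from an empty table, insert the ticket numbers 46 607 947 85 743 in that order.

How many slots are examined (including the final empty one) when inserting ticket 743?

Insert 46: h=12, slot 12 empty => index 12.
Insert 607: h=12, slot 12 occupied => index 13.
Insert 947: h=12, slots 12,13 occupied => index 14.
Insert 85: h=0, slot 0 empty => index 0.
Insert 743: h=12, slots 12,13,14 occupied => index 15.
Table: [85, —, —, —, —, —, —, —, —, —, —, —, 46, 607, 947, 743, —]

4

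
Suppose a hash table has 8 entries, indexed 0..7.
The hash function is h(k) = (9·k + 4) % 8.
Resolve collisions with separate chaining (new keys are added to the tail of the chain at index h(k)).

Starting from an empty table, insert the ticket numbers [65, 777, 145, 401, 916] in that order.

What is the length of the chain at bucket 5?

Insert 65: h=5, bucket 5 empty → new chain.
Insert 777: h=5, bucket 5 nonempty → append to chain.
Insert 145: h=5, bucket 5 nonempty → append to chain.
Insert 401: h=5, bucket 5 nonempty → append to chain.
Insert 916: h=0, bucket 0 empty → new chain.
Final buckets:
0: 916
1: _
2: _
3: _
4: _
5: 65 -> 777 -> 145 -> 401
6: _
7: _

4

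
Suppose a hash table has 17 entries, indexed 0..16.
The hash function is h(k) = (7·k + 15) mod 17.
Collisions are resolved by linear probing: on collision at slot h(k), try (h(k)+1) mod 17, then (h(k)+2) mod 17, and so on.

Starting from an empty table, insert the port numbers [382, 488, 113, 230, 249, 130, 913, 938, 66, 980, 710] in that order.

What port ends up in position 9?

382 hashes to 3; slot 3 is free -> place at 3.
488 hashes to 14; slot 14 is free -> place at 14.
113 hashes to 7; slot 7 is free -> place at 7.
230 hashes to 10; slot 10 is free -> place at 10.
249 hashes to 7; 7 taken -> place at 8.
130 hashes to 7; 7,8 taken -> place at 9.
913 hashes to 14; 14 taken -> place at 15.
938 hashes to 2; slot 2 is free -> place at 2.
66 hashes to 1; slot 1 is free -> place at 1.
980 hashes to 7; 7,8,9,10 taken -> place at 11.
710 hashes to 4; slot 4 is free -> place at 4.
Table: [—, 66, 938, 382, 710, —, —, 113, 249, 130, 230, 980, —, —, 488, 913, —]

130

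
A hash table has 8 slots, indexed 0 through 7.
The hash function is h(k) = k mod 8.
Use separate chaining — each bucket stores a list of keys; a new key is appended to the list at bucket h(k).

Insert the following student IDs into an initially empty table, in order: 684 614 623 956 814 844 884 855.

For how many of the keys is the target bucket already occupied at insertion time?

684 → bucket 4
614 → bucket 6
623 → bucket 7
956 → bucket 4 (collision)
814 → bucket 6 (collision)
844 → bucket 4 (collision)
884 → bucket 4 (collision)
855 → bucket 7 (collision)
Final buckets:
0: -
1: -
2: -
3: -
4: 684 -> 956 -> 844 -> 884
5: -
6: 614 -> 814
7: 623 -> 855

5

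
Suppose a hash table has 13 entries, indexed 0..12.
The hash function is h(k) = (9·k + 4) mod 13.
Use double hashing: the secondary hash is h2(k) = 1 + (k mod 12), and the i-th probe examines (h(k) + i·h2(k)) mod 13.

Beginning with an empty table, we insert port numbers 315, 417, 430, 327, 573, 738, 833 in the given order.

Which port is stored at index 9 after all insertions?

327

315: h=5 => slot 5
417: h=0 => slot 0
430: h=0, h2=11, probe 0,11 => slot 11
327: h=9 => slot 9
573: h=0, h2=10, probe 0,10 => slot 10
738: h=3 => slot 3
833: h=0, h2=6, probe 0,6 => slot 6
Table: [417, ., ., 738, ., 315, 833, ., ., 327, 573, 430, .]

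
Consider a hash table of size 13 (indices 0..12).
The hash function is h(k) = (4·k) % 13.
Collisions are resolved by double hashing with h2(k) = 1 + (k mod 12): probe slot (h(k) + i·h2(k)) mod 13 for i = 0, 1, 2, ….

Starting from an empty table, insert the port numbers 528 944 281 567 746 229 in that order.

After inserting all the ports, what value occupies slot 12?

281

Insert 528: h=6, slot 6 empty => index 6.
Insert 944: h=6, h2=9, slot 6 occupied => index 2.
Insert 281: h=6, h2=6, slot 6 occupied => index 12.
Insert 567: h=6, h2=4, slot 6 occupied => index 10.
Insert 746: h=7, slot 7 empty => index 7.
Insert 229: h=6, h2=2, slot 6 occupied => index 8.
Table: [∅, ∅, 944, ∅, ∅, ∅, 528, 746, 229, ∅, 567, ∅, 281]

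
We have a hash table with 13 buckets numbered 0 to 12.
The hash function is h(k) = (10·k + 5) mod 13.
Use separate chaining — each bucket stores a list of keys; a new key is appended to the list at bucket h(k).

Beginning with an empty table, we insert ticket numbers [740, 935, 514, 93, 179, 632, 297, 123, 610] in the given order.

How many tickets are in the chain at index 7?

1

740 → bucket 8
935 → bucket 8 (collision)
514 → bucket 10
93 → bucket 12
179 → bucket 1
632 → bucket 7
297 → bucket 11
123 → bucket 0
610 → bucket 8 (collision)
Final buckets:
0: 123
1: 179
2: _
3: _
4: _
5: _
6: _
7: 632
8: 740 -> 935 -> 610
9: _
10: 514
11: 297
12: 93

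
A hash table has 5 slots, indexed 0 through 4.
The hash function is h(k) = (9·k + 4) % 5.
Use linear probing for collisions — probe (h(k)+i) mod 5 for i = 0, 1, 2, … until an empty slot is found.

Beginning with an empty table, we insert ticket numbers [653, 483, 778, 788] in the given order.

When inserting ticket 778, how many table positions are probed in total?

653 hashes to 1; slot 1 is free → place at 1.
483 hashes to 1; 1 taken → place at 2.
778 hashes to 1; 1,2 taken → place at 3.
788 hashes to 1; 1,2,3 taken → place at 4.
Table: [∅, 653, 483, 778, 788]

3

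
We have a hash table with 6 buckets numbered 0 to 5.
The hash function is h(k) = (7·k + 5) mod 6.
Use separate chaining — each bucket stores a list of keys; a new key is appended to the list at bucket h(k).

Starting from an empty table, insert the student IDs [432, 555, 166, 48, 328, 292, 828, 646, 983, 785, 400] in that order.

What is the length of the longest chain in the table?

5

Insert 432: h=5, bucket 5 empty -> new chain.
Insert 555: h=2, bucket 2 empty -> new chain.
Insert 166: h=3, bucket 3 empty -> new chain.
Insert 48: h=5, bucket 5 nonempty -> append to chain.
Insert 328: h=3, bucket 3 nonempty -> append to chain.
Insert 292: h=3, bucket 3 nonempty -> append to chain.
Insert 828: h=5, bucket 5 nonempty -> append to chain.
Insert 646: h=3, bucket 3 nonempty -> append to chain.
Insert 983: h=4, bucket 4 empty -> new chain.
Insert 785: h=4, bucket 4 nonempty -> append to chain.
Insert 400: h=3, bucket 3 nonempty -> append to chain.
Final buckets:
0: .
1: .
2: 555
3: 166 -> 328 -> 292 -> 646 -> 400
4: 983 -> 785
5: 432 -> 48 -> 828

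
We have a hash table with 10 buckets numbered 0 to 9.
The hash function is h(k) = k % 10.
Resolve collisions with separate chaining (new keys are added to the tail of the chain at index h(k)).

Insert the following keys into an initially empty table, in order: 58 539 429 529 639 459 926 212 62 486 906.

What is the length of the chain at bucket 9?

58 → bucket 8
539 → bucket 9
429 → bucket 9 (collision)
529 → bucket 9 (collision)
639 → bucket 9 (collision)
459 → bucket 9 (collision)
926 → bucket 6
212 → bucket 2
62 → bucket 2 (collision)
486 → bucket 6 (collision)
906 → bucket 6 (collision)
Final buckets:
0: -
1: -
2: 212 -> 62
3: -
4: -
5: -
6: 926 -> 486 -> 906
7: -
8: 58
9: 539 -> 429 -> 529 -> 639 -> 459

5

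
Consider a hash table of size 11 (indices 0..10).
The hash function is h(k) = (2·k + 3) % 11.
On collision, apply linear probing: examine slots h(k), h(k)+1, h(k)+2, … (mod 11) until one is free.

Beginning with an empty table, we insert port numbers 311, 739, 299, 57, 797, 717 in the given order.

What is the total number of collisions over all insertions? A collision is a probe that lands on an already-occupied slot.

8

311: h=9 => slot 9
739: h=7 => slot 7
299: h=7, probe 7,8 => slot 8
57: h=7, probe 7,8,9,10 => slot 10
797: h=2 => slot 2
717: h=7, probe 7,8,9,10,0 => slot 0
Table: [717, _, 797, _, _, _, _, 739, 299, 311, 57]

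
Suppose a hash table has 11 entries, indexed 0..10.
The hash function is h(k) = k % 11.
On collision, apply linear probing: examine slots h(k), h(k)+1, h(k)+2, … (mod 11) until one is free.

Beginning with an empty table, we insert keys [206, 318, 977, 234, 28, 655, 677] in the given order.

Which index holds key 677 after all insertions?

Insert 206: h=8, slot 8 empty → index 8.
Insert 318: h=10, slot 10 empty → index 10.
Insert 977: h=9, slot 9 empty → index 9.
Insert 234: h=3, slot 3 empty → index 3.
Insert 28: h=6, slot 6 empty → index 6.
Insert 655: h=6, slot 6 occupied → index 7.
Insert 677: h=6, slots 6,7,8,9,10 occupied → index 0.
Table: [677, —, —, 234, —, —, 28, 655, 206, 977, 318]

0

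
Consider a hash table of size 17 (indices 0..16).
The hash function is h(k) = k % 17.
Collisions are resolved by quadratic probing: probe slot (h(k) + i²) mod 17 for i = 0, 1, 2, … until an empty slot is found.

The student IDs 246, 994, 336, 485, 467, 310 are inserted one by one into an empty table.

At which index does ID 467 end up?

246: h=8 -> slot 8
994: h=8, probe 8,9 -> slot 9
336: h=13 -> slot 13
485: h=9, probe 9,10 -> slot 10
467: h=8, probe 8,9,12 -> slot 12
310: h=4 -> slot 4
Table: [-, -, -, -, 310, -, -, -, 246, 994, 485, -, 467, 336, -, -, -]

12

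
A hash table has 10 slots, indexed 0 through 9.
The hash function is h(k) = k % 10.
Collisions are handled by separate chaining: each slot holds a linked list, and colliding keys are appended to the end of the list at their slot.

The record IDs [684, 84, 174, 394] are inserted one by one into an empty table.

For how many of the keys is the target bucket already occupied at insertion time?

684 → bucket 4
84 → bucket 4 (collision)
174 → bucket 4 (collision)
394 → bucket 4 (collision)
Final buckets:
0: .
1: .
2: .
3: .
4: 684 -> 84 -> 174 -> 394
5: .
6: .
7: .
8: .
9: .

3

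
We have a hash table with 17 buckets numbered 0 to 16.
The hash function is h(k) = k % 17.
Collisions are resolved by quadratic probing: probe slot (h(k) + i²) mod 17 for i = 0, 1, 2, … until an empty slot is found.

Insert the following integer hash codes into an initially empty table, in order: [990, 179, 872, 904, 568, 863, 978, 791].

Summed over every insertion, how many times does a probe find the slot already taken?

4

990: h=4 => slot 4
179: h=9 => slot 9
872: h=5 => slot 5
904: h=3 => slot 3
568: h=7 => slot 7
863: h=13 => slot 13
978: h=9, probe 9,10 => slot 10
791: h=9, probe 9,10,13,1 => slot 1
Table: [_, 791, _, 904, 990, 872, _, 568, _, 179, 978, _, _, 863, _, _, _]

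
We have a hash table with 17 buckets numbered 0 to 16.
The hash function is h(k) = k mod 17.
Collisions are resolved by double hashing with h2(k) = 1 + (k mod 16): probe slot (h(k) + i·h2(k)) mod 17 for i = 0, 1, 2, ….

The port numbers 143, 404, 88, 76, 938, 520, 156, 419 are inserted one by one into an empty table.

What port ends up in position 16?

143: h=7 → slot 7
404: h=13 → slot 13
88: h=3 → slot 3
76: h=8 → slot 8
938: h=3, h2=11, probe 3,14 → slot 14
520: h=10 → slot 10
156: h=3, h2=13, probe 3,16 → slot 16
419: h=11 → slot 11
Table: [∅, ∅, ∅, 88, ∅, ∅, ∅, 143, 76, ∅, 520, 419, ∅, 404, 938, ∅, 156]

156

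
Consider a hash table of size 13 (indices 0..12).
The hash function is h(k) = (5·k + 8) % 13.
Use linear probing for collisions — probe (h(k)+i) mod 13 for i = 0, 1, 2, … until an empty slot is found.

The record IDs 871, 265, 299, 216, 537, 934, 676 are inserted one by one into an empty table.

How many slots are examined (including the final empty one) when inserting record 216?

871 hashes to 8; slot 8 is free -> place at 8.
265 hashes to 7; slot 7 is free -> place at 7.
299 hashes to 8; 8 taken -> place at 9.
216 hashes to 9; 9 taken -> place at 10.
537 hashes to 2; slot 2 is free -> place at 2.
934 hashes to 11; slot 11 is free -> place at 11.
676 hashes to 8; 8,9,10,11 taken -> place at 12.
Table: [_, _, 537, _, _, _, _, 265, 871, 299, 216, 934, 676]

2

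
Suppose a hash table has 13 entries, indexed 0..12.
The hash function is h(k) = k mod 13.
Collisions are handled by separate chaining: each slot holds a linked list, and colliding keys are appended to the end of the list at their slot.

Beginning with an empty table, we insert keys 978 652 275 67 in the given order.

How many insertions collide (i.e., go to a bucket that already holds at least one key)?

978 -> bucket 3
652 -> bucket 2
275 -> bucket 2 (collision)
67 -> bucket 2 (collision)
Final buckets:
0: _
1: _
2: 652 -> 275 -> 67
3: 978
4: _
5: _
6: _
7: _
8: _
9: _
10: _
11: _
12: _

2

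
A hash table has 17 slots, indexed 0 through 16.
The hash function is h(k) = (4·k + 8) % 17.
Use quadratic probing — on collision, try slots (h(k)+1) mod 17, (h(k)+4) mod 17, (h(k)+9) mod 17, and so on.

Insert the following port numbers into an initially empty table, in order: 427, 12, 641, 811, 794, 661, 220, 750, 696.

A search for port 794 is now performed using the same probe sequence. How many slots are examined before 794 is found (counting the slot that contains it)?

4

427 hashes to 16; slot 16 is free -> place at 16.
12 hashes to 5; slot 5 is free -> place at 5.
641 hashes to 5; 5 taken -> place at 6.
811 hashes to 5; 5,6 taken -> place at 9.
794 hashes to 5; 5,6,9 taken -> place at 14.
661 hashes to 0; slot 0 is free -> place at 0.
220 hashes to 4; slot 4 is free -> place at 4.
750 hashes to 16; 16,0 taken -> place at 3.
696 hashes to 4; 4,5 taken -> place at 8.
Table: [661, ., ., 750, 220, 12, 641, ., 696, 811, ., ., ., ., 794, ., 427]
Lookup 794: h=5, probe 5,6,9,14 → found at 14.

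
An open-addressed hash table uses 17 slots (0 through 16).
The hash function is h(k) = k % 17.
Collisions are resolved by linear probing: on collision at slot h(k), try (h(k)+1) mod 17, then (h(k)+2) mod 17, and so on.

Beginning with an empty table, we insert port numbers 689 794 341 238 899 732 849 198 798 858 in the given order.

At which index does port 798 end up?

689: h=9 => slot 9
794: h=12 => slot 12
341: h=1 => slot 1
238: h=0 => slot 0
899: h=15 => slot 15
732: h=1, probe 1,2 => slot 2
849: h=16 => slot 16
198: h=11 => slot 11
798: h=16, probe 16,0,1,2,3 => slot 3
858: h=8 => slot 8
Table: [238, 341, 732, 798, ., ., ., ., 858, 689, ., 198, 794, ., ., 899, 849]

3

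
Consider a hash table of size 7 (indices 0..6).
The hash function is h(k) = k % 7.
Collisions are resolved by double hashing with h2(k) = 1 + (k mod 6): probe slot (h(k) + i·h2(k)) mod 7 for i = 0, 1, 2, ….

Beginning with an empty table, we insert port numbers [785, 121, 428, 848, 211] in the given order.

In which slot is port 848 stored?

0

785: h=1 → slot 1
121: h=2 → slot 2
428: h=1, h2=3, probe 1,4 → slot 4
848: h=1, h2=3, probe 1,4,0 → slot 0
211: h=1, h2=2, probe 1,3 → slot 3
Table: [848, 785, 121, 211, 428, _, _]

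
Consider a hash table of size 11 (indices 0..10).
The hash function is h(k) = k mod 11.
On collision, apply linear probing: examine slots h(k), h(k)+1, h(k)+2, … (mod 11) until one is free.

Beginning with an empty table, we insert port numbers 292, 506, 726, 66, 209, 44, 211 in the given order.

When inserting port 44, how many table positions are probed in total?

292 hashes to 6; slot 6 is free => place at 6.
506 hashes to 0; slot 0 is free => place at 0.
726 hashes to 0; 0 taken => place at 1.
66 hashes to 0; 0,1 taken => place at 2.
209 hashes to 0; 0,1,2 taken => place at 3.
44 hashes to 0; 0,1,2,3 taken => place at 4.
211 hashes to 2; 2,3,4 taken => place at 5.
Table: [506, 726, 66, 209, 44, 211, 292, ∅, ∅, ∅, ∅]

5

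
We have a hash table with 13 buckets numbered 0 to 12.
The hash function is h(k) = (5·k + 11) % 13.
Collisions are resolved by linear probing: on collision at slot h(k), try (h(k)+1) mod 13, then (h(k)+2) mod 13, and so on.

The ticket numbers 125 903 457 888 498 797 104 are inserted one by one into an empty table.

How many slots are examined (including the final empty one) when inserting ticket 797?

125: h=12 → slot 12
903: h=2 → slot 2
457: h=8 → slot 8
888: h=5 → slot 5
498: h=5, probe 5,6 → slot 6
797: h=5, probe 5,6,7 → slot 7
104: h=11 → slot 11
Table: [∅, ∅, 903, ∅, ∅, 888, 498, 797, 457, ∅, ∅, 104, 125]

3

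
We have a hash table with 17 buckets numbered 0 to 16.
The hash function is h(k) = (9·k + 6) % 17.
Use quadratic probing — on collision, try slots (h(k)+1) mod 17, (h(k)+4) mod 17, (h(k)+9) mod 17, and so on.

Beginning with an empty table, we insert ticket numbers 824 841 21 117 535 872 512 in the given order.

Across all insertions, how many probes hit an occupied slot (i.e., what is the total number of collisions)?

3

824: h=10 → slot 10
841: h=10, probe 10,11 → slot 11
21: h=8 → slot 8
117: h=5 → slot 5
535: h=10, probe 10,11,14 → slot 14
872: h=0 → slot 0
512: h=7 → slot 7
Table: [872, _, _, _, _, 117, _, 512, 21, _, 824, 841, _, _, 535, _, _]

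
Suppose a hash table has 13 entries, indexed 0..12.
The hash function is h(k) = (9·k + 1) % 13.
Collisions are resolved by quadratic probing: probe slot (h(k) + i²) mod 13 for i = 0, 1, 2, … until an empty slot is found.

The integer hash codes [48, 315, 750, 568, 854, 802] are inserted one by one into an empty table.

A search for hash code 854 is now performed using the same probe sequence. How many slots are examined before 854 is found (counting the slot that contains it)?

48 hashes to 4; slot 4 is free => place at 4.
315 hashes to 2; slot 2 is free => place at 2.
750 hashes to 4; 4 taken => place at 5.
568 hashes to 4; 4,5 taken => place at 8.
854 hashes to 4; 4,5,8 taken => place at 0.
802 hashes to 4; 4,5,8,0 taken => place at 7.
Table: [854, —, 315, —, 48, 750, —, 802, 568, —, —, —, —]
Lookup 854: h=4, probe 4,5,8,0 → found at 0.

4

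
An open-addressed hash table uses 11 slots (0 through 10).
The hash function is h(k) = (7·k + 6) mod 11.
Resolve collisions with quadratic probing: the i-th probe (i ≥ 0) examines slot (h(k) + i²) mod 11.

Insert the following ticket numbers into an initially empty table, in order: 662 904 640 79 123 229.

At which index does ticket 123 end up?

Insert 662: h=9, slot 9 empty => index 9.
Insert 904: h=9, slot 9 occupied => index 10.
Insert 640: h=9, slots 9,10 occupied => index 2.
Insert 79: h=9, slots 9,10,2 occupied => index 7.
Insert 123: h=9, slots 9,10,2,7 occupied => index 3.
Insert 229: h=3, slot 3 occupied => index 4.
Table: [—, —, 640, 123, 229, —, —, 79, —, 662, 904]

3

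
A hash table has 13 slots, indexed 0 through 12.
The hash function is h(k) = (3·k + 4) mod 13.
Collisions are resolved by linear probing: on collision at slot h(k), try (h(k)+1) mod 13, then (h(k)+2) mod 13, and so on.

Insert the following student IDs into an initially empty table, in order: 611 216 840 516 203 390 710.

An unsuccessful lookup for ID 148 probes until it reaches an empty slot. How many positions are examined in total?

4

611: h=4 → slot 4
216: h=2 → slot 2
840: h=2, probe 2,3 → slot 3
516: h=5 → slot 5
203: h=2, probe 2,3,4,5,6 → slot 6
390: h=4, probe 4,5,6,7 → slot 7
710: h=2, probe 2,3,4,5,6,7,8 → slot 8
Table: [-, -, 216, 840, 611, 516, 203, 390, 710, -, -, -, -]
Lookup 148: h=6, probe 6,7,8,9 → slot 9 empty, not found.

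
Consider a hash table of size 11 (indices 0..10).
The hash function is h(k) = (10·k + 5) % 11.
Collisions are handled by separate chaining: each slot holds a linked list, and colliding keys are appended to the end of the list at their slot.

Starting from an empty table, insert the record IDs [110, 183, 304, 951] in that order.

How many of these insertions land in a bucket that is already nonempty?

1

Insert 110: h=5, bucket 5 empty -> new chain.
Insert 183: h=9, bucket 9 empty -> new chain.
Insert 304: h=9, bucket 9 nonempty -> append to chain.
Insert 951: h=0, bucket 0 empty -> new chain.
Final buckets:
0: 951
1: ∅
2: ∅
3: ∅
4: ∅
5: 110
6: ∅
7: ∅
8: ∅
9: 183 -> 304
10: ∅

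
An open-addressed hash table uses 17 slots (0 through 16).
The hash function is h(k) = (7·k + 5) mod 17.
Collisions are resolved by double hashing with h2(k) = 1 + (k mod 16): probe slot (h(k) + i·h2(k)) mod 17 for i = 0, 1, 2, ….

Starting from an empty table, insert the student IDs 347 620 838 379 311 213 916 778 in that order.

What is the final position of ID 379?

347: h=3 → slot 3
620: h=10 → slot 10
838: h=6 → slot 6
379: h=6, h2=12, probe 6,1 → slot 1
311: h=6, h2=8, probe 6,14 → slot 14
213: h=0 → slot 0
916: h=8 → slot 8
778: h=11 → slot 11
Table: [213, 379, _, 347, _, _, 838, _, 916, _, 620, 778, _, _, 311, _, _]

1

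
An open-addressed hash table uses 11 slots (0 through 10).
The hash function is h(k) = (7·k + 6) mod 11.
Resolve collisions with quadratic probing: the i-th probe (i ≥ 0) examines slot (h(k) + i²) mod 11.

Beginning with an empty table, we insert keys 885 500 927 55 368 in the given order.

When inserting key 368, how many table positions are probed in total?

3

885 hashes to 8; slot 8 is free => place at 8.
500 hashes to 8; 8 taken => place at 9.
927 hashes to 5; slot 5 is free => place at 5.
55 hashes to 6; slot 6 is free => place at 6.
368 hashes to 8; 8,9 taken => place at 1.
Table: [_, 368, _, _, _, 927, 55, _, 885, 500, _]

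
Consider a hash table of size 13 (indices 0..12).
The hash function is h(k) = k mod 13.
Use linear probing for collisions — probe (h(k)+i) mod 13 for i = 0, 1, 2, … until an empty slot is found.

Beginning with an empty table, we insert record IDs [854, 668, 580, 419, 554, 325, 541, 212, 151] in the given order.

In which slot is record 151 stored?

12

Insert 854: h=9, slot 9 empty → index 9.
Insert 668: h=5, slot 5 empty → index 5.
Insert 580: h=8, slot 8 empty → index 8.
Insert 419: h=3, slot 3 empty → index 3.
Insert 554: h=8, slots 8,9 occupied → index 10.
Insert 325: h=0, slot 0 empty → index 0.
Insert 541: h=8, slots 8,9,10 occupied → index 11.
Insert 212: h=4, slot 4 empty → index 4.
Insert 151: h=8, slots 8,9,10,11 occupied → index 12.
Table: [325, —, —, 419, 212, 668, —, —, 580, 854, 554, 541, 151]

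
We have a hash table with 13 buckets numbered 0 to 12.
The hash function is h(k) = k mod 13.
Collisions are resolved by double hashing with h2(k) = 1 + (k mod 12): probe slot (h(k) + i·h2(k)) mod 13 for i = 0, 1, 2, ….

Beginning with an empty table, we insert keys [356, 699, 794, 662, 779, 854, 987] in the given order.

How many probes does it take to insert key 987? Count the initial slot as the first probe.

356: h=5 -> slot 5
699: h=10 -> slot 10
794: h=1 -> slot 1
662: h=12 -> slot 12
779: h=12, h2=12, probe 12,11 -> slot 11
854: h=9 -> slot 9
987: h=12, h2=4, probe 12,3 -> slot 3
Table: [., 794, ., 987, ., 356, ., ., ., 854, 699, 779, 662]

2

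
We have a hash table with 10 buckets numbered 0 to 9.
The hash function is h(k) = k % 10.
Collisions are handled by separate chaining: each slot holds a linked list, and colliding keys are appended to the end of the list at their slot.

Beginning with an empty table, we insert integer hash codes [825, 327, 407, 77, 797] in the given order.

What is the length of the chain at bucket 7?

825 → bucket 5
327 → bucket 7
407 → bucket 7 (collision)
77 → bucket 7 (collision)
797 → bucket 7 (collision)
Final buckets:
0: -
1: -
2: -
3: -
4: -
5: 825
6: -
7: 327 -> 407 -> 77 -> 797
8: -
9: -

4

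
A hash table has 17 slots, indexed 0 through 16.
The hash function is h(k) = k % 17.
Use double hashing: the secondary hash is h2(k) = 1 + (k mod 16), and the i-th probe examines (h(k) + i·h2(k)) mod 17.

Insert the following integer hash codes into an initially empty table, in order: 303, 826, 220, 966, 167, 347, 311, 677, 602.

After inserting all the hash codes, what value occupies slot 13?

303: h=14 → slot 14
826: h=10 → slot 10
220: h=16 → slot 16
966: h=14, h2=7, probe 14,4 → slot 4
167: h=14, h2=8, probe 14,5 → slot 5
347: h=7 → slot 7
311: h=5, h2=8, probe 5,13 → slot 13
677: h=14, h2=6, probe 14,3 → slot 3
602: h=7, h2=11, probe 7,1 → slot 1
Table: [-, 602, -, 677, 966, 167, -, 347, -, -, 826, -, -, 311, 303, -, 220]

311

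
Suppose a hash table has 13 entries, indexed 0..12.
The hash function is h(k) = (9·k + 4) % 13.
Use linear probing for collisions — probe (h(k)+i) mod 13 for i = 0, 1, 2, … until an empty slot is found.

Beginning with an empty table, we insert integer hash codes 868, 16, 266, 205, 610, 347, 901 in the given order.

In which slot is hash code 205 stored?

868: h=3 → slot 3
16: h=5 → slot 5
266: h=6 → slot 6
205: h=3, probe 3,4 → slot 4
610: h=8 → slot 8
347: h=7 → slot 7
901: h=1 → slot 1
Table: [∅, 901, ∅, 868, 205, 16, 266, 347, 610, ∅, ∅, ∅, ∅]

4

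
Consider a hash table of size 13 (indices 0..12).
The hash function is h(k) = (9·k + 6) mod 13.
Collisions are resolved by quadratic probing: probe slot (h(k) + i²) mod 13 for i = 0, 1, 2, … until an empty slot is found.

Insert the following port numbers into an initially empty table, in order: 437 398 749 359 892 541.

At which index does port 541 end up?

437 hashes to 0; slot 0 is free -> place at 0.
398 hashes to 0; 0 taken -> place at 1.
749 hashes to 0; 0,1 taken -> place at 4.
359 hashes to 0; 0,1,4 taken -> place at 9.
892 hashes to 0; 0,1,4,9 taken -> place at 3.
541 hashes to 0; 0,1,4,9,3 taken -> place at 12.
Table: [437, 398, ∅, 892, 749, ∅, ∅, ∅, ∅, 359, ∅, ∅, 541]

12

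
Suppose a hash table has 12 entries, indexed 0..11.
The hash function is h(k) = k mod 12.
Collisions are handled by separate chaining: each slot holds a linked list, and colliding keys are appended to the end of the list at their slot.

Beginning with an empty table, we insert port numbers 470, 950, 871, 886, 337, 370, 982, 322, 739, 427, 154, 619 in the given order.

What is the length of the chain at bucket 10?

470 → bucket 2
950 → bucket 2 (collision)
871 → bucket 7
886 → bucket 10
337 → bucket 1
370 → bucket 10 (collision)
982 → bucket 10 (collision)
322 → bucket 10 (collision)
739 → bucket 7 (collision)
427 → bucket 7 (collision)
154 → bucket 10 (collision)
619 → bucket 7 (collision)
Final buckets:
0: .
1: 337
2: 470 -> 950
3: .
4: .
5: .
6: .
7: 871 -> 739 -> 427 -> 619
8: .
9: .
10: 886 -> 370 -> 982 -> 322 -> 154
11: .

5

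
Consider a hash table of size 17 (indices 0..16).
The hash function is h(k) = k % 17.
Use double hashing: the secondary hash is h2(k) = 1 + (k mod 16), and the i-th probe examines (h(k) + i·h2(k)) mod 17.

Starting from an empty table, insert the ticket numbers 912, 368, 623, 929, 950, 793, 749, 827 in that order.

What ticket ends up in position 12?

Insert 912: h=11, slot 11 empty -> index 11.
Insert 368: h=11, h2=1, slot 11 occupied -> index 12.
Insert 623: h=11, h2=16, slot 11 occupied -> index 10.
Insert 929: h=11, h2=2, slot 11 occupied -> index 13.
Insert 950: h=15, slot 15 empty -> index 15.
Insert 793: h=11, h2=10, slot 11 occupied -> index 4.
Insert 749: h=1, slot 1 empty -> index 1.
Insert 827: h=11, h2=12, slot 11 occupied -> index 6.
Table: [., 749, ., ., 793, ., 827, ., ., ., 623, 912, 368, 929, ., 950, .]

368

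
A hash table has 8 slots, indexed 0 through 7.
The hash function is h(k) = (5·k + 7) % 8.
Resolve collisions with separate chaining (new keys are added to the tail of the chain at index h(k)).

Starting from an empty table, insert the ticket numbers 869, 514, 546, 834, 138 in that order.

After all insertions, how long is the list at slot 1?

4

Insert 869: h=0, bucket 0 empty → new chain.
Insert 514: h=1, bucket 1 empty → new chain.
Insert 546: h=1, bucket 1 nonempty → append to chain.
Insert 834: h=1, bucket 1 nonempty → append to chain.
Insert 138: h=1, bucket 1 nonempty → append to chain.
Final buckets:
0: 869
1: 514 -> 546 -> 834 -> 138
2: -
3: -
4: -
5: -
6: -
7: -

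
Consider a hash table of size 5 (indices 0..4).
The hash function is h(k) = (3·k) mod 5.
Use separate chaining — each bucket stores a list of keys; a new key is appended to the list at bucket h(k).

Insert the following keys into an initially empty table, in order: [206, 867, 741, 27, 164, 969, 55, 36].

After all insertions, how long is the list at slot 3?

3

206 → bucket 3
867 → bucket 1
741 → bucket 3 (collision)
27 → bucket 1 (collision)
164 → bucket 2
969 → bucket 2 (collision)
55 → bucket 0
36 → bucket 3 (collision)
Final buckets:
0: 55
1: 867 -> 27
2: 164 -> 969
3: 206 -> 741 -> 36
4: .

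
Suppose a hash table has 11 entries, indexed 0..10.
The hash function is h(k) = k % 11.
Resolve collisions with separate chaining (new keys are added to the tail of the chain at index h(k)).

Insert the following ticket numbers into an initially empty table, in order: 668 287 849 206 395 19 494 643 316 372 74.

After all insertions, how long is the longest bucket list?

5

Insert 668: h=8, bucket 8 empty -> new chain.
Insert 287: h=1, bucket 1 empty -> new chain.
Insert 849: h=2, bucket 2 empty -> new chain.
Insert 206: h=8, bucket 8 nonempty -> append to chain.
Insert 395: h=10, bucket 10 empty -> new chain.
Insert 19: h=8, bucket 8 nonempty -> append to chain.
Insert 494: h=10, bucket 10 nonempty -> append to chain.
Insert 643: h=5, bucket 5 empty -> new chain.
Insert 316: h=8, bucket 8 nonempty -> append to chain.
Insert 372: h=9, bucket 9 empty -> new chain.
Insert 74: h=8, bucket 8 nonempty -> append to chain.
Final buckets:
0: .
1: 287
2: 849
3: .
4: .
5: 643
6: .
7: .
8: 668 -> 206 -> 19 -> 316 -> 74
9: 372
10: 395 -> 494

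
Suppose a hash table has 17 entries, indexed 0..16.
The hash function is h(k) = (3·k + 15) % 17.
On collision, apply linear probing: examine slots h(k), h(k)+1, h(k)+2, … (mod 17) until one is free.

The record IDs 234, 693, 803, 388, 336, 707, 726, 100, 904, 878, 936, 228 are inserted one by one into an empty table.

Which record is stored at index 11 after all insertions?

234 hashes to 3; slot 3 is free => place at 3.
693 hashes to 3; 3 taken => place at 4.
803 hashes to 10; slot 10 is free => place at 10.
388 hashes to 6; slot 6 is free => place at 6.
336 hashes to 3; 3,4 taken => place at 5.
707 hashes to 11; slot 11 is free => place at 11.
726 hashes to 0; slot 0 is free => place at 0.
100 hashes to 9; slot 9 is free => place at 9.
904 hashes to 7; slot 7 is free => place at 7.
878 hashes to 14; slot 14 is free => place at 14.
936 hashes to 1; slot 1 is free => place at 1.
228 hashes to 2; slot 2 is free => place at 2.
Table: [726, 936, 228, 234, 693, 336, 388, 904, _, 100, 803, 707, _, _, 878, _, _]

707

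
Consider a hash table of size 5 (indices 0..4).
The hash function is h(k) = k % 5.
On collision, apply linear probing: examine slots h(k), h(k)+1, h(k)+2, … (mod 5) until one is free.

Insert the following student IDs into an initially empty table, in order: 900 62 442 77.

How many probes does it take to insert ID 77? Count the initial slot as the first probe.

900 hashes to 0; slot 0 is free => place at 0.
62 hashes to 2; slot 2 is free => place at 2.
442 hashes to 2; 2 taken => place at 3.
77 hashes to 2; 2,3 taken => place at 4.
Table: [900, -, 62, 442, 77]

3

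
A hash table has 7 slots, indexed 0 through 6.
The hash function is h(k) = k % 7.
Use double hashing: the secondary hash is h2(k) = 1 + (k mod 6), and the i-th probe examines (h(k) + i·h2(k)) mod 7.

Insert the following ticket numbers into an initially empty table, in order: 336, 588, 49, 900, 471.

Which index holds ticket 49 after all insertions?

2

336: h=0 → slot 0
588: h=0, h2=1, probe 0,1 → slot 1
49: h=0, h2=2, probe 0,2 → slot 2
900: h=4 → slot 4
471: h=2, h2=4, probe 2,6 → slot 6
Table: [336, 588, 49, —, 900, —, 471]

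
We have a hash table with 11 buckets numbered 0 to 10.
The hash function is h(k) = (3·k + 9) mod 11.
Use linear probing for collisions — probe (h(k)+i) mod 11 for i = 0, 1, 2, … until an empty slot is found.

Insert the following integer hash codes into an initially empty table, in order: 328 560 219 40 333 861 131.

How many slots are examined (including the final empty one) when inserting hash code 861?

4

328 hashes to 3; slot 3 is free => place at 3.
560 hashes to 6; slot 6 is free => place at 6.
219 hashes to 6; 6 taken => place at 7.
40 hashes to 8; slot 8 is free => place at 8.
333 hashes to 7; 7,8 taken => place at 9.
861 hashes to 7; 7,8,9 taken => place at 10.
131 hashes to 6; 6,7,8,9,10 taken => place at 0.
Table: [131, -, -, 328, -, -, 560, 219, 40, 333, 861]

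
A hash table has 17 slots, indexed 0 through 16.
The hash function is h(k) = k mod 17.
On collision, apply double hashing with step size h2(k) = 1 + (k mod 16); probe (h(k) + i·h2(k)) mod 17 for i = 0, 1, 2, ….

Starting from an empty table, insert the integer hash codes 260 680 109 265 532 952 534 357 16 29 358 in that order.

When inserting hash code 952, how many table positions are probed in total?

2

260 hashes to 5; slot 5 is free → place at 5.
680 hashes to 0; slot 0 is free → place at 0.
109 hashes to 7; slot 7 is free → place at 7.
265 hashes to 10; slot 10 is free → place at 10.
532 hashes to 5, h2=5; 5,10 taken → place at 15.
952 hashes to 0, h2=9; 0 taken → place at 9.
534 hashes to 7, h2=7; 7 taken → place at 14.
357 hashes to 0, h2=6; 0 taken → place at 6.
16 hashes to 16; slot 16 is free → place at 16.
29 hashes to 12; slot 12 is free → place at 12.
358 hashes to 1; slot 1 is free → place at 1.
Table: [680, 358, ., ., ., 260, 357, 109, ., 952, 265, ., 29, ., 534, 532, 16]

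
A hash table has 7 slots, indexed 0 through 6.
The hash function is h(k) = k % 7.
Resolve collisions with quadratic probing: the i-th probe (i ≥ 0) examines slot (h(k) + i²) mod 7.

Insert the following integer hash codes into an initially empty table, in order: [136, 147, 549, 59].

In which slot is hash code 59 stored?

136: h=3 → slot 3
147: h=0 → slot 0
549: h=3, probe 3,4 → slot 4
59: h=3, probe 3,4,0,5 → slot 5
Table: [147, ∅, ∅, 136, 549, 59, ∅]

5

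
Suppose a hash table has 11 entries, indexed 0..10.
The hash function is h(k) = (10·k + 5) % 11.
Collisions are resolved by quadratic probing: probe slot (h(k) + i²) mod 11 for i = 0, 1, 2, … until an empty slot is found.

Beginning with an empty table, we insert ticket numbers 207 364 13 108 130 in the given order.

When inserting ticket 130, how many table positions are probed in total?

3

207: h=7 -> slot 7
364: h=4 -> slot 4
13: h=3 -> slot 3
108: h=7, probe 7,8 -> slot 8
130: h=7, probe 7,8,0 -> slot 0
Table: [130, -, -, 13, 364, -, -, 207, 108, -, -]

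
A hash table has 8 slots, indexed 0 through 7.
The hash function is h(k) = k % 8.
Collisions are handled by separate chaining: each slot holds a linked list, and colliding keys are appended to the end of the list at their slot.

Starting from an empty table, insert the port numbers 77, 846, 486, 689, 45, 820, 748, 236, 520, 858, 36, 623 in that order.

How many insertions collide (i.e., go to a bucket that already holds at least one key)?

Insert 77: h=5, bucket 5 empty -> new chain.
Insert 846: h=6, bucket 6 empty -> new chain.
Insert 486: h=6, bucket 6 nonempty -> append to chain.
Insert 689: h=1, bucket 1 empty -> new chain.
Insert 45: h=5, bucket 5 nonempty -> append to chain.
Insert 820: h=4, bucket 4 empty -> new chain.
Insert 748: h=4, bucket 4 nonempty -> append to chain.
Insert 236: h=4, bucket 4 nonempty -> append to chain.
Insert 520: h=0, bucket 0 empty -> new chain.
Insert 858: h=2, bucket 2 empty -> new chain.
Insert 36: h=4, bucket 4 nonempty -> append to chain.
Insert 623: h=7, bucket 7 empty -> new chain.
Final buckets:
0: 520
1: 689
2: 858
3: ∅
4: 820 -> 748 -> 236 -> 36
5: 77 -> 45
6: 846 -> 486
7: 623

5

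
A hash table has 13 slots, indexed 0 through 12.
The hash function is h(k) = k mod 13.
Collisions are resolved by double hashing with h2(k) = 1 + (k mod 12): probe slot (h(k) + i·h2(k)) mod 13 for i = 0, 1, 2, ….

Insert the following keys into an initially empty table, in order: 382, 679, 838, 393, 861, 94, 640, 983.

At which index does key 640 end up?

382: h=5 => slot 5
679: h=3 => slot 3
838: h=6 => slot 6
393: h=3, h2=10, probe 3,0 => slot 0
861: h=3, h2=10, probe 3,0,10 => slot 10
94: h=3, h2=11, probe 3,1 => slot 1
640: h=3, h2=5, probe 3,8 => slot 8
983: h=8, h2=12, probe 8,7 => slot 7
Table: [393, 94, _, 679, _, 382, 838, 983, 640, _, 861, _, _]

8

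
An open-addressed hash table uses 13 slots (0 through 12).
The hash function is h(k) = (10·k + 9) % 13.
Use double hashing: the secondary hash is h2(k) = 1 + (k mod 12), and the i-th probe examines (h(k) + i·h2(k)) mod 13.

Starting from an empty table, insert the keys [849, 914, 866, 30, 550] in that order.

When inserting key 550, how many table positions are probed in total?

2

849 hashes to 10; slot 10 is free -> place at 10.
914 hashes to 10, h2=3; 10 taken -> place at 0.
866 hashes to 11; slot 11 is free -> place at 11.
30 hashes to 10, h2=7; 10 taken -> place at 4.
550 hashes to 10, h2=11; 10 taken -> place at 8.
Table: [914, _, _, _, 30, _, _, _, 550, _, 849, 866, _]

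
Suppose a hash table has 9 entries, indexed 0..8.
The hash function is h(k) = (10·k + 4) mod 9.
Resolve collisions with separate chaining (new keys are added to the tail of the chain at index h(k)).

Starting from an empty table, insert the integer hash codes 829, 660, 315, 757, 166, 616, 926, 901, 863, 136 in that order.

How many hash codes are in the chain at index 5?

4

Insert 829: h=5, bucket 5 empty -> new chain.
Insert 660: h=7, bucket 7 empty -> new chain.
Insert 315: h=4, bucket 4 empty -> new chain.
Insert 757: h=5, bucket 5 nonempty -> append to chain.
Insert 166: h=8, bucket 8 empty -> new chain.
Insert 616: h=8, bucket 8 nonempty -> append to chain.
Insert 926: h=3, bucket 3 empty -> new chain.
Insert 901: h=5, bucket 5 nonempty -> append to chain.
Insert 863: h=3, bucket 3 nonempty -> append to chain.
Insert 136: h=5, bucket 5 nonempty -> append to chain.
Final buckets:
0: .
1: .
2: .
3: 926 -> 863
4: 315
5: 829 -> 757 -> 901 -> 136
6: .
7: 660
8: 166 -> 616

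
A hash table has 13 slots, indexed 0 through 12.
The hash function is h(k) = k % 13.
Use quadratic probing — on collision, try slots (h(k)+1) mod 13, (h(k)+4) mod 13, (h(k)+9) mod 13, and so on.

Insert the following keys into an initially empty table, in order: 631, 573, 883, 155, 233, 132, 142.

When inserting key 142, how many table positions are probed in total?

4

631 hashes to 7; slot 7 is free => place at 7.
573 hashes to 1; slot 1 is free => place at 1.
883 hashes to 12; slot 12 is free => place at 12.
155 hashes to 12; 12 taken => place at 0.
233 hashes to 12; 12,0 taken => place at 3.
132 hashes to 2; slot 2 is free => place at 2.
142 hashes to 12; 12,0,3 taken => place at 8.
Table: [155, 573, 132, 233, _, _, _, 631, 142, _, _, _, 883]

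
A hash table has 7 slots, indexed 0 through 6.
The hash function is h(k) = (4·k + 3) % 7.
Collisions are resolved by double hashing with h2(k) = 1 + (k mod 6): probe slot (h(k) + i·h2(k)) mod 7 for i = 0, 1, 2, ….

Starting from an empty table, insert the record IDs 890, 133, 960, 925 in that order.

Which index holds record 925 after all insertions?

Insert 890: h=0, slot 0 empty -> index 0.
Insert 133: h=3, slot 3 empty -> index 3.
Insert 960: h=0, h2=1, slot 0 occupied -> index 1.
Insert 925: h=0, h2=2, slot 0 occupied -> index 2.
Table: [890, 960, 925, 133, —, —, —]

2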